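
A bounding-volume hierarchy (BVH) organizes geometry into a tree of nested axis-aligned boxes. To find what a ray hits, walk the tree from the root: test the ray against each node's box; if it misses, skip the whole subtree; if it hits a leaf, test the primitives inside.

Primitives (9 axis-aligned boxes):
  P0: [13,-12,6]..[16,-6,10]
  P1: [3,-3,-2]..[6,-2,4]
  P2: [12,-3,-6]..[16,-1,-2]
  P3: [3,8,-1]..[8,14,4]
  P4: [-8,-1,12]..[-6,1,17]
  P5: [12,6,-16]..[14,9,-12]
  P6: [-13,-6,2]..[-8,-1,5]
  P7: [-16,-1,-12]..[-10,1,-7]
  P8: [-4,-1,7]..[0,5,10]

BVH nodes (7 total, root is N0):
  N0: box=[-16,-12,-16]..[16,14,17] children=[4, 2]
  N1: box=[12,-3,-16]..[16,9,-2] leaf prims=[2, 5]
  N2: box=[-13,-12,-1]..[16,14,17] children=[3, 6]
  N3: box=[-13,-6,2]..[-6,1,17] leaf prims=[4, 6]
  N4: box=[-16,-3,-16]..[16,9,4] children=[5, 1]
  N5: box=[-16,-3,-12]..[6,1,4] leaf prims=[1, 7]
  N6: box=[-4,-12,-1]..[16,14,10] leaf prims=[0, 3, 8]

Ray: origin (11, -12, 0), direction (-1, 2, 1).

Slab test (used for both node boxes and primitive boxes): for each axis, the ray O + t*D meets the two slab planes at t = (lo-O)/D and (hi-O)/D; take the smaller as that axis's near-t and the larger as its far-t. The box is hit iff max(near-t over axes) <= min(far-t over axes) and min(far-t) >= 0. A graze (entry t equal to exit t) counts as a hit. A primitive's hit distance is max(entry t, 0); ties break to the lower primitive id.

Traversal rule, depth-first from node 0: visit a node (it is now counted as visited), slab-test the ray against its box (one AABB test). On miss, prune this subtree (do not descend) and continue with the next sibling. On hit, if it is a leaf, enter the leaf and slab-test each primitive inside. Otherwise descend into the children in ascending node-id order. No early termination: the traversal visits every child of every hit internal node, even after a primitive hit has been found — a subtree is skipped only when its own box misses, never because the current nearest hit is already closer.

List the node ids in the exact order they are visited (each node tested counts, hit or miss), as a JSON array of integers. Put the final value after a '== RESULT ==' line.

Walk:
N0 x:[-5,27] y:[0,13] z:[-16,17] -> hit [0,13], descend [2, 4]
  N2 x:[-5,24] y:[0,13] z:[-1,17] -> hit [0,13], descend [3, 6]
    N3 x:[17,24] y:[3,13/2] z:[2,17] -> miss, prune
    N6 x:[-5,15] y:[0,13] z:[-1,10] -> hit [0,10] leaf, test {P0(miss), P3(miss), P8(miss)}
  N4 x:[-5,27] y:[9/2,21/2] z:[-16,4] -> miss, prune

5 AABB tests over nodes [0, 2, 3, 6, 4]; 1 leaf entered; closest miss.

== RESULT ==
[0, 2, 3, 6, 4]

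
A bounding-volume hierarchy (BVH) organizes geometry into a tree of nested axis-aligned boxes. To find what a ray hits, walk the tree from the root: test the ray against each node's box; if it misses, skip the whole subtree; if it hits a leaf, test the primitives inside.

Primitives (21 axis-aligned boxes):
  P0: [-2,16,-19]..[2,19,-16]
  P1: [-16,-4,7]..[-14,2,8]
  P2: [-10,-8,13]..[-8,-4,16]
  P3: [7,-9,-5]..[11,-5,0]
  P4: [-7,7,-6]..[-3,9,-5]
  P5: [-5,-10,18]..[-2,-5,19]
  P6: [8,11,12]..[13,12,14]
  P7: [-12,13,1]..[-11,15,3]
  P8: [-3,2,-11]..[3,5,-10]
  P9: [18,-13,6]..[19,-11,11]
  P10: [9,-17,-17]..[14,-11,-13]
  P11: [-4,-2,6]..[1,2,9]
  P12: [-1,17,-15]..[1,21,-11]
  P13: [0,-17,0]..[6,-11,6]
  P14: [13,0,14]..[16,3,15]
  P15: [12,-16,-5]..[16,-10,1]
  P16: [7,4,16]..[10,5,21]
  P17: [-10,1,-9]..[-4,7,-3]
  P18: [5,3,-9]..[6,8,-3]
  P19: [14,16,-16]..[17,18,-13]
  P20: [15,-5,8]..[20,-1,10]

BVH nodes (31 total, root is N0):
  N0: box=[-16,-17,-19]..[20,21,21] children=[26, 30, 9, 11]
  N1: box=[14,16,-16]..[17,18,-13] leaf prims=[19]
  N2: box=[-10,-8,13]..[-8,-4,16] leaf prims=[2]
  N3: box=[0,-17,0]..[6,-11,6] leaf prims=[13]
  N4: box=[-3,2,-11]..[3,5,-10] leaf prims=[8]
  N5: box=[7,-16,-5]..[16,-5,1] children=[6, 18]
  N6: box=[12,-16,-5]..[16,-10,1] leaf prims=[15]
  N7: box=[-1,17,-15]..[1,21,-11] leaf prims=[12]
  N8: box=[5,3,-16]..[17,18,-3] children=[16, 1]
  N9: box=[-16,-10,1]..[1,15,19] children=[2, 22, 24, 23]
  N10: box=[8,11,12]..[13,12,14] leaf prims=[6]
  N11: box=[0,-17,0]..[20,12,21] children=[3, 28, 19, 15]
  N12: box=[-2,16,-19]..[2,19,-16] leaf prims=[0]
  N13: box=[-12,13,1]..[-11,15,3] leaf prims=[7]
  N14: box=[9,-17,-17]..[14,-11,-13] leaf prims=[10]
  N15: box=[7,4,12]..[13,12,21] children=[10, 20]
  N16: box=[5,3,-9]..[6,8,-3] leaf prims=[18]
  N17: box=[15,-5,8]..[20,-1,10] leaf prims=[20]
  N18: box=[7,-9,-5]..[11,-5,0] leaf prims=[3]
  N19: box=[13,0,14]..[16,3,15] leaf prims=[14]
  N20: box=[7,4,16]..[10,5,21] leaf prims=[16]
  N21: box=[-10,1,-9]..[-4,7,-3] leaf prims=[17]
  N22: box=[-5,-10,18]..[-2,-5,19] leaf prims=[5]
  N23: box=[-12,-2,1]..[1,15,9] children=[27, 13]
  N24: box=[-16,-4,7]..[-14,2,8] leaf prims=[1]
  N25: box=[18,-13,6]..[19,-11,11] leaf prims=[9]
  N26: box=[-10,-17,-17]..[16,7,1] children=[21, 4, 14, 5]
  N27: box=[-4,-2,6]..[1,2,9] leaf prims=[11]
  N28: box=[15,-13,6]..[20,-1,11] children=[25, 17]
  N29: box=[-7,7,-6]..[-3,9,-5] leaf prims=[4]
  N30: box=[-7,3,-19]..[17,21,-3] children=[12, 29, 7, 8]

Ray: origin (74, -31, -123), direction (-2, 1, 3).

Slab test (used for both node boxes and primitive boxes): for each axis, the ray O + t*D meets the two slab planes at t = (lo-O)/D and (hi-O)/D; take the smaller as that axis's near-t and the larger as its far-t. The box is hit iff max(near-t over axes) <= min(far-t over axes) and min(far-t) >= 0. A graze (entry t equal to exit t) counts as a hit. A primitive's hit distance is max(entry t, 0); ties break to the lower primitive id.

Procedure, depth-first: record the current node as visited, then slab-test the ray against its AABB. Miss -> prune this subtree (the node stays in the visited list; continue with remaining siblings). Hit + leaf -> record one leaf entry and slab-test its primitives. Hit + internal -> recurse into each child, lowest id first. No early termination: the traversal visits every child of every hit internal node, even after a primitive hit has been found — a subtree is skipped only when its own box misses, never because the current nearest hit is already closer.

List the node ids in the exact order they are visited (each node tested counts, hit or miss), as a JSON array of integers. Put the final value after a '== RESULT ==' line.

Walk:
N0 x:[27,45] y:[14,52] z:[104/3,48] -> hit [104/3,45], descend [9, 11, 26, 30]
  N9 x:[73/2,45] y:[21,46] z:[124/3,142/3] -> hit [124/3,45], descend [2, 22, 23, 24]
    N2 x:[41,42] y:[23,27] z:[136/3,139/3] -> miss, prune
    N22 x:[38,79/2] y:[21,26] z:[47,142/3] -> miss, prune
    N23 x:[73/2,43] y:[29,46] z:[124/3,44] -> hit [124/3,43], descend [13, 27]
      N13 x:[85/2,43] y:[44,46] z:[124/3,42] -> miss, prune
      N27 x:[73/2,39] y:[29,33] z:[43,44] -> miss, prune
    N24 x:[44,45] y:[27,33] z:[130/3,131/3] -> miss, prune
  N11 x:[27,37] y:[14,43] z:[41,48] -> miss, prune
  N26 x:[29,42] y:[14,38] z:[106/3,124/3] -> hit [106/3,38], descend [4, 5, 14, 21]
    N4 x:[71/2,77/2] y:[33,36] z:[112/3,113/3] -> miss, prune
    N5 x:[29,67/2] y:[15,26] z:[118/3,124/3] -> miss, prune
    N14 x:[30,65/2] y:[14,20] z:[106/3,110/3] -> miss, prune
    N21 x:[39,42] y:[32,38] z:[38,40] -> miss, prune
  N30 x:[57/2,81/2] y:[34,52] z:[104/3,40] -> hit [104/3,40], descend [7, 8, 12, 29]
    N7 x:[73/2,75/2] y:[48,52] z:[36,112/3] -> miss, prune
    N8 x:[57/2,69/2] y:[34,49] z:[107/3,40] -> miss, prune
    N12 x:[36,38] y:[47,50] z:[104/3,107/3] -> miss, prune
    N29 x:[77/2,81/2] y:[38,40] z:[39,118/3] -> hit [39,118/3] leaf, test {P4@t=39}

Summary -> nodes [0, 9, 2, 22, 23, 13, 27, 24, 11, 26, 4, 5, 14, 21, 30, 7, 8, 12, 29]; box-tests=19; leaf-entries=1; first=P4

== RESULT ==
[0, 9, 2, 22, 23, 13, 27, 24, 11, 26, 4, 5, 14, 21, 30, 7, 8, 12, 29]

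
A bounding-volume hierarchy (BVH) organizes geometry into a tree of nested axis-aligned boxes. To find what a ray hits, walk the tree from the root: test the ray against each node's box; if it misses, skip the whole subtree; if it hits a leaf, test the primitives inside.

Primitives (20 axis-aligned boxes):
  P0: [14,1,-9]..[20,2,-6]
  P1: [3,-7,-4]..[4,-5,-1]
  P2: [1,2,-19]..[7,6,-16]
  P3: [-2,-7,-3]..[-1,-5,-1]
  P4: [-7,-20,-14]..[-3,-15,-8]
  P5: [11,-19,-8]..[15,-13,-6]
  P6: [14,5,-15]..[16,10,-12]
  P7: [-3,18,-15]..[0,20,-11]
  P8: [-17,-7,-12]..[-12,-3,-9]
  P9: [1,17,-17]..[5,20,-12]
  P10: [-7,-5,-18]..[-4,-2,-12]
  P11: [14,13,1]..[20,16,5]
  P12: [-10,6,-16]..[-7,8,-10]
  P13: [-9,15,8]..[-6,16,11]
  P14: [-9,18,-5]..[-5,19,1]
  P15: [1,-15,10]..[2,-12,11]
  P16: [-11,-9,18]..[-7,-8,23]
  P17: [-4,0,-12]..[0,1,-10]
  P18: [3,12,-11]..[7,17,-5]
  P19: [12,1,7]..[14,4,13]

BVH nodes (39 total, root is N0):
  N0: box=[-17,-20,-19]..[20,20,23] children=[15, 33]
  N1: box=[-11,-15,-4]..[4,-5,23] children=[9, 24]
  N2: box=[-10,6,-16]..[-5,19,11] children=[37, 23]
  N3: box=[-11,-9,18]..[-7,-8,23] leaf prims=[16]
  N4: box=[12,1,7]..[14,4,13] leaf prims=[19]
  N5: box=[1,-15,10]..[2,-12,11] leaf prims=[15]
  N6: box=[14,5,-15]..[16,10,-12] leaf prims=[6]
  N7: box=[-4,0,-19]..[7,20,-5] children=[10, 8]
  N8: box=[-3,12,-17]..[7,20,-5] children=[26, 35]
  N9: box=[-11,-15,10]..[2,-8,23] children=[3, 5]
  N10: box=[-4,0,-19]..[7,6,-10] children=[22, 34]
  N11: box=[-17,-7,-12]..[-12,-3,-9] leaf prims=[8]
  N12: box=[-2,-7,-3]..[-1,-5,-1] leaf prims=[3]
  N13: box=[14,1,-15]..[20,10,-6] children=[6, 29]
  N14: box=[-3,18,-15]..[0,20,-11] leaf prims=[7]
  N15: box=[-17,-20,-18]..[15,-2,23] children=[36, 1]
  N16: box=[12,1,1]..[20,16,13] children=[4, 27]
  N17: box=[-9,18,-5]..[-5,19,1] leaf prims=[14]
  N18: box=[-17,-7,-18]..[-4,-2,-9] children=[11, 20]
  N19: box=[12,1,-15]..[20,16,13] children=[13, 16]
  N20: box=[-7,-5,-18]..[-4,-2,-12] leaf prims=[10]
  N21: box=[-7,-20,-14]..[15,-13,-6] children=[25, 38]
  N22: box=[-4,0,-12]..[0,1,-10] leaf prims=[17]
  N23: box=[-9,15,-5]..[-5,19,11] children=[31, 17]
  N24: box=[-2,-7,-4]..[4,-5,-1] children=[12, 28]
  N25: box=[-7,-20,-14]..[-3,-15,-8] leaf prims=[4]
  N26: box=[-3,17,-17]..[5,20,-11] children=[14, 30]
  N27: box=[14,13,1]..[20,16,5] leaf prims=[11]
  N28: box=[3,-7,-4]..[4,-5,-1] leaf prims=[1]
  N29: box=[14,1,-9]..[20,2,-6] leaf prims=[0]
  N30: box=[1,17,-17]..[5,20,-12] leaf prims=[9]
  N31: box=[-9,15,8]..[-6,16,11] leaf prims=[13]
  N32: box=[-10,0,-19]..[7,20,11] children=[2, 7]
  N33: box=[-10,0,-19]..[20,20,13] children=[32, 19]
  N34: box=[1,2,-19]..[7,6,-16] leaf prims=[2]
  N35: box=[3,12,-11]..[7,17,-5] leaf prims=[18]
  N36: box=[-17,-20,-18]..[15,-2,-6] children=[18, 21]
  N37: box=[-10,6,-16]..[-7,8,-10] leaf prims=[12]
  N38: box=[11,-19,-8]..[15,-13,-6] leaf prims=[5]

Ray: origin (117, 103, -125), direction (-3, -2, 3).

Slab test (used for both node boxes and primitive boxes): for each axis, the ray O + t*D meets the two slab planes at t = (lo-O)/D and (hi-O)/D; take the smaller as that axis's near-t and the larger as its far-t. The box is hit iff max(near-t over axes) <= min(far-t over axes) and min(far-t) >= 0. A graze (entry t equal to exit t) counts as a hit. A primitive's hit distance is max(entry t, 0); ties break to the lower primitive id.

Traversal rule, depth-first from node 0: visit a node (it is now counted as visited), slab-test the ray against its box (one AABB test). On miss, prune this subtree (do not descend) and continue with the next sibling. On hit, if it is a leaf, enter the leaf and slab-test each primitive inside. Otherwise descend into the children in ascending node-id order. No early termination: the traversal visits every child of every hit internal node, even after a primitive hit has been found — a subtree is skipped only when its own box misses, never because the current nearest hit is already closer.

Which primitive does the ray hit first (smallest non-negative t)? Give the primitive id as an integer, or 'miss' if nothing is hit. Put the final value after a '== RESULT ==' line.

Traverse from the root:
N0 x:[97/3,134/3] y:[83/2,123/2] z:[106/3,148/3] -> hit [83/2,134/3], descend [15, 33]
  N15 x:[34,134/3] y:[105/2,123/2] z:[107/3,148/3] -> miss, prune
  N33 x:[97/3,127/3] y:[83/2,103/2] z:[106/3,46] -> hit [83/2,127/3], descend [19, 32]
    N19 x:[97/3,35] y:[87/2,51] z:[110/3,46] -> miss, prune
    N32 x:[110/3,127/3] y:[83/2,103/2] z:[106/3,136/3] -> hit [83/2,127/3], descend [2, 7]
      N2 x:[122/3,127/3] y:[42,97/2] z:[109/3,136/3] -> hit [42,127/3], descend [23, 37]
        N23 x:[122/3,42] y:[42,44] z:[40,136/3] -> hit [42,42], descend [17, 31]
          N17 x:[122/3,42] y:[42,85/2] z:[40,42] -> hit [42,42] leaf, test {P14@t=42}
          N31 x:[41,42] y:[87/2,44] z:[133/3,136/3] -> miss, prune
        N37 x:[124/3,127/3] y:[95/2,97/2] z:[109/3,115/3] -> miss, prune
      N7 x:[110/3,121/3] y:[83/2,103/2] z:[106/3,40] -> miss, prune

order=[0, 15, 33, 19, 32, 2, 23, 17, 31, 37, 7]  |boxes|=11  |leaves|=1  hit=P14

== RESULT ==
14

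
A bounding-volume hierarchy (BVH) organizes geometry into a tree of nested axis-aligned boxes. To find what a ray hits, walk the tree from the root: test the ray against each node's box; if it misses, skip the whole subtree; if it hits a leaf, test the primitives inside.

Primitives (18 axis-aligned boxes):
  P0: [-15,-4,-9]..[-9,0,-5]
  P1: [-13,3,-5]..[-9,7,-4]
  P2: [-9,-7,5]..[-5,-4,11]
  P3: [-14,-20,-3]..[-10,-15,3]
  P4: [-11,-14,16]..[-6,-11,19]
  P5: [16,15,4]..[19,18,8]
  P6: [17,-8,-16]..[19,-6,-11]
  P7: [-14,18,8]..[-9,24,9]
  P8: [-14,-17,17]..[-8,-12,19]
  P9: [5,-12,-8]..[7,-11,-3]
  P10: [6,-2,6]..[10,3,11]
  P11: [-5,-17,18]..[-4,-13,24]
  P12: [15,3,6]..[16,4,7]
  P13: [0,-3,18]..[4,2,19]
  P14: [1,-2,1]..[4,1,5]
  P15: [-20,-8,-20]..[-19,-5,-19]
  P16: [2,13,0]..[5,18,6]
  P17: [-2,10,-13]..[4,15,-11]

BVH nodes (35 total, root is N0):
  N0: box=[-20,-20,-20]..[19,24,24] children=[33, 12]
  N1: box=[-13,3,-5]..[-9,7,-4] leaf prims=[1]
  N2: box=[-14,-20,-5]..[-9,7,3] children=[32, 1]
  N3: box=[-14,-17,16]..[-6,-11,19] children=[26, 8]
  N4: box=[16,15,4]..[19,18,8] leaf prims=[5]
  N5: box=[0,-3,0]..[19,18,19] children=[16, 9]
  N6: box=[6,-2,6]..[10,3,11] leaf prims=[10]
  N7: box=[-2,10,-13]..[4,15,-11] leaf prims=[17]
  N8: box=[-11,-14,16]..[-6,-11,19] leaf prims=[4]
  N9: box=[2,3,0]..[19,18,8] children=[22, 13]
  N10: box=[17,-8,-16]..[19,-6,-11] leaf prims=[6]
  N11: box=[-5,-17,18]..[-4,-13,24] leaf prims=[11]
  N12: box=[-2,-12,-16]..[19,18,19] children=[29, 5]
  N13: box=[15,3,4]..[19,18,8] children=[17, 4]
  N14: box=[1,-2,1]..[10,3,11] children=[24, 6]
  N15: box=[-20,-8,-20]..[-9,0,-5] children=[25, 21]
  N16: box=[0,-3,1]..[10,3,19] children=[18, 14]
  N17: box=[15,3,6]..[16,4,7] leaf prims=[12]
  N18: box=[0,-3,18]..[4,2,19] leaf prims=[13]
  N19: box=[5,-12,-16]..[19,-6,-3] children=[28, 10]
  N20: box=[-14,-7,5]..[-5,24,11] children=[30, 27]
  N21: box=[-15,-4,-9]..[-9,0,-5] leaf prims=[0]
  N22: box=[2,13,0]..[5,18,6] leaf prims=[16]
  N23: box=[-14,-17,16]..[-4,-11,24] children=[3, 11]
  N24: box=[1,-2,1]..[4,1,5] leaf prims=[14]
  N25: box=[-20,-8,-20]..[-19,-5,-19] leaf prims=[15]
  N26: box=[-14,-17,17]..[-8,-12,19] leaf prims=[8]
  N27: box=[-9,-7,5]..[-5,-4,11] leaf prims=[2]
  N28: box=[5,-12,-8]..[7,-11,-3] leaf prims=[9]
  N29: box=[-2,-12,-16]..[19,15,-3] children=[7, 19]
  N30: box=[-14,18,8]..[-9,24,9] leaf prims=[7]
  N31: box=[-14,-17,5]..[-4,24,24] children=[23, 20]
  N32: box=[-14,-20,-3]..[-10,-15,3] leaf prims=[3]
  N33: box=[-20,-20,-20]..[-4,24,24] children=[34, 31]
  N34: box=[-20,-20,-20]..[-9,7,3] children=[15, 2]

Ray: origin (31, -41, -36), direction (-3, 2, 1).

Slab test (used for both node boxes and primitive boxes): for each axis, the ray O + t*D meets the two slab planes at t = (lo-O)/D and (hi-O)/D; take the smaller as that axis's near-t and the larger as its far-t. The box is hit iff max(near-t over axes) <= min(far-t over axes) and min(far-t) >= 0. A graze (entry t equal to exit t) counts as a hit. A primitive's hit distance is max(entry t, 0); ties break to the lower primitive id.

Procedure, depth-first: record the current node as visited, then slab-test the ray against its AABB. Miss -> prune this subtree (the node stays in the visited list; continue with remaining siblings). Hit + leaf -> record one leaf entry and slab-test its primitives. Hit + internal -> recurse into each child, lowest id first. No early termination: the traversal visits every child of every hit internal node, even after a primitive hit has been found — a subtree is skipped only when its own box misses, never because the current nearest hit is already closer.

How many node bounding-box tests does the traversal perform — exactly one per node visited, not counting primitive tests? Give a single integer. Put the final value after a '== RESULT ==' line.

Trace the traversal:
N0 x:[4,17] y:[21/2,65/2] z:[16,60] -> hit [16,17], descend [12, 33]
  N12 x:[4,11] y:[29/2,59/2] z:[20,55] -> miss, prune
  N33 x:[35/3,17] y:[21/2,65/2] z:[16,60] -> hit [16,17], descend [31, 34]
    N31 x:[35/3,15] y:[12,65/2] z:[41,60] -> miss, prune
    N34 x:[40/3,17] y:[21/2,24] z:[16,39] -> hit [16,17], descend [2, 15]
      N2 x:[40/3,15] y:[21/2,24] z:[31,39] -> miss, prune
      N15 x:[40/3,17] y:[33/2,41/2] z:[16,31] -> hit [33/2,17], descend [21, 25]
        N21 x:[40/3,46/3] y:[37/2,41/2] z:[27,31] -> miss, prune
        N25 x:[50/3,17] y:[33/2,18] z:[16,17] -> hit [50/3,17] leaf, test {P15@t=50/3}

Visited [0, 12, 33, 31, 34, 2, 15, 21, 25]. Tests: 9 box, 1 leaf. Nearest: P15.

== RESULT ==
9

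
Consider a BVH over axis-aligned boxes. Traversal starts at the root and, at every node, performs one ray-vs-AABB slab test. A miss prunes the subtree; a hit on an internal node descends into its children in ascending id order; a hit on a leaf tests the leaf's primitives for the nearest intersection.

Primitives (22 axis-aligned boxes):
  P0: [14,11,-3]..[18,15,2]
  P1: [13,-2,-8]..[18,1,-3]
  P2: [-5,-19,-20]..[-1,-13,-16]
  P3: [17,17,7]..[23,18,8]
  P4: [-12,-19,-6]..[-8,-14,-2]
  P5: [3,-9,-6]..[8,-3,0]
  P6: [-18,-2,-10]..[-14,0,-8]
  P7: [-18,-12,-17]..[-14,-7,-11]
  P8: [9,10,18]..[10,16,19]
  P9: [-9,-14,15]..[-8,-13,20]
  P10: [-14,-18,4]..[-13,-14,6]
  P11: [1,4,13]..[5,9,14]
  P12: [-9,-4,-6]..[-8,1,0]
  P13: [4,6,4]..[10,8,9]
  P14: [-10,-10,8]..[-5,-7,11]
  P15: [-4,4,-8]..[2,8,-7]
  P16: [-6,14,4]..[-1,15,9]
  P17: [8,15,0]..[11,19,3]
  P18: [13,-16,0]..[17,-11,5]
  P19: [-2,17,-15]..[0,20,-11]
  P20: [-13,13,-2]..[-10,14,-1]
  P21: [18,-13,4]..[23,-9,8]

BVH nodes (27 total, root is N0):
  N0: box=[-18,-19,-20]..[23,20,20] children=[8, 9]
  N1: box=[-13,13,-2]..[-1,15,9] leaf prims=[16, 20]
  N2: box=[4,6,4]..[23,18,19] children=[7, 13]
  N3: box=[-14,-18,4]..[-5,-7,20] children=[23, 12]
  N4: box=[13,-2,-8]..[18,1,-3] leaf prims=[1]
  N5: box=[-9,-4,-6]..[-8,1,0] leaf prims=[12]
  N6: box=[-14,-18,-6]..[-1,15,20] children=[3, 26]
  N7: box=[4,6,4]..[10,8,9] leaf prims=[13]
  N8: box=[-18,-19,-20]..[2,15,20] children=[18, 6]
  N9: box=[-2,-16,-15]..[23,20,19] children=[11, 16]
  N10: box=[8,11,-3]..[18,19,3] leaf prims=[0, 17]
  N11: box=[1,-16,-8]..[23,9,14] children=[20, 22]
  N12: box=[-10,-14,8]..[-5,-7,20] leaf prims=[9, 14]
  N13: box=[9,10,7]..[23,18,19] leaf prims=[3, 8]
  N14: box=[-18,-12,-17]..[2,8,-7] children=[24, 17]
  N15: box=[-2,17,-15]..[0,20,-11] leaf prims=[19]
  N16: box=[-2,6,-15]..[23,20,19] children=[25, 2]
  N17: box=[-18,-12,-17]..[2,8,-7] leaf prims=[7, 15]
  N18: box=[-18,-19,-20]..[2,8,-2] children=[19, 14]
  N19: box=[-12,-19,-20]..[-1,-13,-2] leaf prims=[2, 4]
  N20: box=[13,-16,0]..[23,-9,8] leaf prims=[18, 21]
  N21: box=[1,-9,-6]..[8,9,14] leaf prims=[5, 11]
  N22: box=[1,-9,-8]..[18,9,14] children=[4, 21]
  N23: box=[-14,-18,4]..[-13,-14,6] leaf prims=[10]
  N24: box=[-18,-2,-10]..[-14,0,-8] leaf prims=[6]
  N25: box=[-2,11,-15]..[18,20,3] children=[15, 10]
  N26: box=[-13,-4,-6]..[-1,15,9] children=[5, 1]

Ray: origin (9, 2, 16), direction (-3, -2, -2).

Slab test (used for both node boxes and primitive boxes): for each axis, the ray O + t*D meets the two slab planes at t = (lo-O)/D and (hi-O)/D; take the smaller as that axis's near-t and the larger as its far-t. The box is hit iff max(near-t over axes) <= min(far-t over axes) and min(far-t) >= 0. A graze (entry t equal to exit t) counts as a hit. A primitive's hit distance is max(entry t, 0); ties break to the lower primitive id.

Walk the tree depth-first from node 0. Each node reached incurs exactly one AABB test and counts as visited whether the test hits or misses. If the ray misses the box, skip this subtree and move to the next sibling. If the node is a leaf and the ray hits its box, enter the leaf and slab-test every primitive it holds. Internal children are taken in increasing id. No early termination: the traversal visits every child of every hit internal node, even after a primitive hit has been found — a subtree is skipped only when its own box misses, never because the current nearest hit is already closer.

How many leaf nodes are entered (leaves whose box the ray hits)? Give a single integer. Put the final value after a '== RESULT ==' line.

Traverse from the root:
N0 x:[-14/3,9] y:[-9,21/2] z:[-2,18] -> hit [-2,9], descend [8, 9]
  N8 x:[7/3,9] y:[-13/2,21/2] z:[-2,18] -> hit [7/3,9], descend [6, 18]
    N6 x:[10/3,23/3] y:[-13/2,10] z:[-2,11] -> hit [10/3,23/3], descend [3, 26]
      N3 x:[14/3,23/3] y:[9/2,10] z:[-2,6] -> hit [14/3,6], descend [12, 23]
        N12 x:[14/3,19/3] y:[9/2,8] z:[-2,4] -> miss, prune
        N23 x:[22/3,23/3] y:[8,10] z:[5,6] -> miss, prune
      N26 x:[10/3,22/3] y:[-13/2,3] z:[7/2,11] -> miss, prune
    N18 x:[7/3,9] y:[-3,21/2] z:[9,18] -> hit [9,9], descend [14, 19]
      N14 x:[7/3,9] y:[-3,7] z:[23/2,33/2] -> miss, prune
      N19 x:[10/3,7] y:[15/2,21/2] z:[9,18] -> miss, prune
  N9 x:[-14/3,11/3] y:[-9,9] z:[-3/2,31/2] -> hit [-3/2,11/3], descend [11, 16]
    N11 x:[-14/3,8/3] y:[-7/2,9] z:[1,12] -> hit [1,8/3], descend [20, 22]
      N20 x:[-14/3,-4/3] y:[11/2,9] z:[4,8] -> miss, prune
      N22 x:[-3,8/3] y:[-7/2,11/2] z:[1,12] -> hit [1,8/3], descend [4, 21]
        N4 x:[-3,-4/3] y:[1/2,2] z:[19/2,12] -> miss, prune
        N21 x:[1/3,8/3] y:[-7/2,11/2] z:[1,11] -> hit [1,8/3] leaf, test {P5(miss), P11(miss)}
    N16 x:[-14/3,11/3] y:[-9,-2] z:[-3/2,31/2] -> miss, prune

Visited [0, 8, 6, 3, 12, 23, 26, 18, 14, 19, 9, 11, 20, 22, 4, 21, 16]. Tests: 17 box, 1 leaf. Nearest: miss.

== RESULT ==
1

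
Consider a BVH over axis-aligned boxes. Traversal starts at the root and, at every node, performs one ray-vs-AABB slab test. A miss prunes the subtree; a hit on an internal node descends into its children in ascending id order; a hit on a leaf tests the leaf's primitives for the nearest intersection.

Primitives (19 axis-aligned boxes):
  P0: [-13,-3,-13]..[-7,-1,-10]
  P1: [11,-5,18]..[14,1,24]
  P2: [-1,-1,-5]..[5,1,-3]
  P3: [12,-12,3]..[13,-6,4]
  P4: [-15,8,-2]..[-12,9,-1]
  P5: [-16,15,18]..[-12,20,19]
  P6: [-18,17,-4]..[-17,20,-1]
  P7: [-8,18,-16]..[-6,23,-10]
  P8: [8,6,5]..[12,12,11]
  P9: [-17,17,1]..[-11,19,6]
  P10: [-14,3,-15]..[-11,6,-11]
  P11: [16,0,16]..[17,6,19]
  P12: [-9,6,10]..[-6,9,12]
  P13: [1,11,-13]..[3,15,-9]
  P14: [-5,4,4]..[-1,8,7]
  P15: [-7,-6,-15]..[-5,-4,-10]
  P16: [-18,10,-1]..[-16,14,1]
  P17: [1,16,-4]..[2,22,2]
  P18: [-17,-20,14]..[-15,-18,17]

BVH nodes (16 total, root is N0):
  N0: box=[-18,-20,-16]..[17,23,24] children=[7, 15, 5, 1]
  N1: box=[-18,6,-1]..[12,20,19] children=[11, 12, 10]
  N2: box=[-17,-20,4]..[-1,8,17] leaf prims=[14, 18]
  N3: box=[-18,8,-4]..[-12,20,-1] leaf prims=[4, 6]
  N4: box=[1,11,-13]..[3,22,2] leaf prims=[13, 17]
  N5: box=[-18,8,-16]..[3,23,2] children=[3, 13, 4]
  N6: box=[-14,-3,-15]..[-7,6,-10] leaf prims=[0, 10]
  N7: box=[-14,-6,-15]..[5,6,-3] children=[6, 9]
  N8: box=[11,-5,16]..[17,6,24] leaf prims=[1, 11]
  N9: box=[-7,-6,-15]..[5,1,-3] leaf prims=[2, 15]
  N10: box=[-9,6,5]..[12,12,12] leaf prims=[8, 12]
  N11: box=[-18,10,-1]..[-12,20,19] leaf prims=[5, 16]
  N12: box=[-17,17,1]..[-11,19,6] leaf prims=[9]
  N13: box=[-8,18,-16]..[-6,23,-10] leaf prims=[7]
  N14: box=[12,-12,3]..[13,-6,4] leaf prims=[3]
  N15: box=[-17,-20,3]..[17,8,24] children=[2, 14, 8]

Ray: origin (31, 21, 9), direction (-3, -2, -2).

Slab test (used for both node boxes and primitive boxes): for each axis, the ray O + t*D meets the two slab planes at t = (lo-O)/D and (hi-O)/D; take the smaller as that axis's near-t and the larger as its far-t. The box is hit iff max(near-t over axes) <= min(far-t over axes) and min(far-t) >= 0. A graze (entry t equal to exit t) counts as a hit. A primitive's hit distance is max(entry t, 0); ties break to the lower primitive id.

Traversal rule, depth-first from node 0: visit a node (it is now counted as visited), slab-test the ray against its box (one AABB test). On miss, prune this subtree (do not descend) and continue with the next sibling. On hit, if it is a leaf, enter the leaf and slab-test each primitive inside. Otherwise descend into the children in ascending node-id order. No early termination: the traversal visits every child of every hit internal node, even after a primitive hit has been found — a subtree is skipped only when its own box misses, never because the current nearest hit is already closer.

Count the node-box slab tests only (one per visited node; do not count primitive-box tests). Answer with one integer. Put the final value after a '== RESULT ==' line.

Trace the traversal:
N0 x:[14/3,49/3] y:[-1,41/2] z:[-15/2,25/2] -> hit [14/3,25/2], descend [1, 5, 7, 15]
  N1 x:[19/3,49/3] y:[1/2,15/2] z:[-5,5] -> miss, prune
  N5 x:[28/3,49/3] y:[-1,13/2] z:[7/2,25/2] -> miss, prune
  N7 x:[26/3,15] y:[15/2,27/2] z:[6,12] -> hit [26/3,12], descend [6, 9]
    N6 x:[38/3,15] y:[15/2,12] z:[19/2,12] -> miss, prune
    N9 x:[26/3,38/3] y:[10,27/2] z:[6,12] -> hit [10,12] leaf, test {P2(miss), P15(miss)}
  N15 x:[14/3,16] y:[13/2,41/2] z:[-15/2,3] -> miss, prune

Visited [0, 1, 5, 7, 6, 9, 15]. Tests: 7 box, 1 leaf. Nearest: miss.

== RESULT ==
7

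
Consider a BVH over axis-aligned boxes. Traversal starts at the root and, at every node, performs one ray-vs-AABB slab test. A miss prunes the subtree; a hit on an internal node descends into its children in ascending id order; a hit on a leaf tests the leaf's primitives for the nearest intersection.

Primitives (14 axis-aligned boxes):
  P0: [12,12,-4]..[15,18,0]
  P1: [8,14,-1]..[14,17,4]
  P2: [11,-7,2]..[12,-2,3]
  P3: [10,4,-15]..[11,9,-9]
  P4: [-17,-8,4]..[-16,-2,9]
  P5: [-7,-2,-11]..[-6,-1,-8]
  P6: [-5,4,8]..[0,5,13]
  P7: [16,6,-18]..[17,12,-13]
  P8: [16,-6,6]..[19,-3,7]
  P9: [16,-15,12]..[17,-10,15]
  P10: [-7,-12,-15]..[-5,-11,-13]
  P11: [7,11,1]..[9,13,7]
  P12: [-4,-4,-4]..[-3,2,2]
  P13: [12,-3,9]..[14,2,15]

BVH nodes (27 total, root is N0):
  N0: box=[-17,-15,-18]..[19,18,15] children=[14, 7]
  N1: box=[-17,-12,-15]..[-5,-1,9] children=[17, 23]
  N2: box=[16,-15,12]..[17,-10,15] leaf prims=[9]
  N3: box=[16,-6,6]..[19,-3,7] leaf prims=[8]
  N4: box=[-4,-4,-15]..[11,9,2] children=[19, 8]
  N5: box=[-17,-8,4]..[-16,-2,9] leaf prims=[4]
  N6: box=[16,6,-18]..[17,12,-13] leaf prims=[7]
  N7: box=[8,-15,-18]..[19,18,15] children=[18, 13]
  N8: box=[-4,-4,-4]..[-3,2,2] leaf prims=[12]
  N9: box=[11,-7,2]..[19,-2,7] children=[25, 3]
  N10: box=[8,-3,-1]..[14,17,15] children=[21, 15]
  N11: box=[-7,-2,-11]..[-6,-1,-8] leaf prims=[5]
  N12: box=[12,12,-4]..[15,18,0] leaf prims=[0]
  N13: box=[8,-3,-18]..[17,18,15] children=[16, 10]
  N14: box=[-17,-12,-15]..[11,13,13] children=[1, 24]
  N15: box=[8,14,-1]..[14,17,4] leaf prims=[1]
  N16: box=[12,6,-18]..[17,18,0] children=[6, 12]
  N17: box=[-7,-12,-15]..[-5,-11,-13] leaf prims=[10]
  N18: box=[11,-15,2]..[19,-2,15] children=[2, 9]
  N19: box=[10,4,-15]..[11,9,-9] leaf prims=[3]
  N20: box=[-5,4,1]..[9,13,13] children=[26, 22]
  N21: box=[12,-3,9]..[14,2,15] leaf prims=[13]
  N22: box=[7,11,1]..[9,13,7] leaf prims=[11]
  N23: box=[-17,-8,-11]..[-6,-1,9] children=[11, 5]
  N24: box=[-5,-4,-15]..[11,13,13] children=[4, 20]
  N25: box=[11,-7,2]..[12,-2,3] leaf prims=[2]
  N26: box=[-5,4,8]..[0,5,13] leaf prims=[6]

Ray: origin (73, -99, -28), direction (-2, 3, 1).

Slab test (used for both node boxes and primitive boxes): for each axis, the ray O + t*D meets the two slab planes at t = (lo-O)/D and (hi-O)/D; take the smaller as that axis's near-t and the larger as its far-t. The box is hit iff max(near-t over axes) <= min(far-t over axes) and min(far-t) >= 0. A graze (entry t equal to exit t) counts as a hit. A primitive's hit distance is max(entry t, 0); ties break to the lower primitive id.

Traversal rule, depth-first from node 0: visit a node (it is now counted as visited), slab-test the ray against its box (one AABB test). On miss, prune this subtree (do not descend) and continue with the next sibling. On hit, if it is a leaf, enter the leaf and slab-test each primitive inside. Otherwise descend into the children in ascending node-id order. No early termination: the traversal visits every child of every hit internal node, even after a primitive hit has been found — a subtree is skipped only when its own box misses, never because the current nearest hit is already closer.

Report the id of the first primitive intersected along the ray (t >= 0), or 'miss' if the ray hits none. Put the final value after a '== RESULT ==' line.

Trace the traversal:
N0 x:[27,45] y:[28,39] z:[10,43] -> hit [28,39], descend [7, 14]
  N7 x:[27,65/2] y:[28,39] z:[10,43] -> hit [28,65/2], descend [13, 18]
    N13 x:[28,65/2] y:[32,39] z:[10,43] -> hit [32,65/2], descend [10, 16]
      N10 x:[59/2,65/2] y:[32,116/3] z:[27,43] -> hit [32,65/2], descend [15, 21]
        N15 x:[59/2,65/2] y:[113/3,116/3] z:[27,32] -> miss, prune
        N21 x:[59/2,61/2] y:[32,101/3] z:[37,43] -> miss, prune
      N16 x:[28,61/2] y:[35,39] z:[10,28] -> miss, prune
    N18 x:[27,31] y:[28,97/3] z:[30,43] -> hit [30,31], descend [2, 9]
      N2 x:[28,57/2] y:[28,89/3] z:[40,43] -> miss, prune
      N9 x:[27,31] y:[92/3,97/3] z:[30,35] -> hit [92/3,31], descend [3, 25]
        N3 x:[27,57/2] y:[31,32] z:[34,35] -> miss, prune
        N25 x:[61/2,31] y:[92/3,97/3] z:[30,31] -> hit [92/3,31] leaf, test {P2@t=92/3}
  N14 x:[31,45] y:[29,112/3] z:[13,41] -> hit [31,112/3], descend [1, 24]
    N1 x:[39,45] y:[29,98/3] z:[13,37] -> miss, prune
    N24 x:[31,39] y:[95/3,112/3] z:[13,41] -> hit [95/3,112/3], descend [4, 20]
      N4 x:[31,77/2] y:[95/3,36] z:[13,30] -> miss, prune
      N20 x:[32,39] y:[103/3,112/3] z:[29,41] -> hit [103/3,112/3], descend [22, 26]
        N22 x:[32,33] y:[110/3,112/3] z:[29,35] -> miss, prune
        N26 x:[73/2,39] y:[103/3,104/3] z:[36,41] -> miss, prune

Summary -> nodes [0, 7, 13, 10, 15, 21, 16, 18, 2, 9, 3, 25, 14, 1, 24, 4, 20, 22, 26]; box-tests=19; leaf-entries=1; first=P2

== RESULT ==
2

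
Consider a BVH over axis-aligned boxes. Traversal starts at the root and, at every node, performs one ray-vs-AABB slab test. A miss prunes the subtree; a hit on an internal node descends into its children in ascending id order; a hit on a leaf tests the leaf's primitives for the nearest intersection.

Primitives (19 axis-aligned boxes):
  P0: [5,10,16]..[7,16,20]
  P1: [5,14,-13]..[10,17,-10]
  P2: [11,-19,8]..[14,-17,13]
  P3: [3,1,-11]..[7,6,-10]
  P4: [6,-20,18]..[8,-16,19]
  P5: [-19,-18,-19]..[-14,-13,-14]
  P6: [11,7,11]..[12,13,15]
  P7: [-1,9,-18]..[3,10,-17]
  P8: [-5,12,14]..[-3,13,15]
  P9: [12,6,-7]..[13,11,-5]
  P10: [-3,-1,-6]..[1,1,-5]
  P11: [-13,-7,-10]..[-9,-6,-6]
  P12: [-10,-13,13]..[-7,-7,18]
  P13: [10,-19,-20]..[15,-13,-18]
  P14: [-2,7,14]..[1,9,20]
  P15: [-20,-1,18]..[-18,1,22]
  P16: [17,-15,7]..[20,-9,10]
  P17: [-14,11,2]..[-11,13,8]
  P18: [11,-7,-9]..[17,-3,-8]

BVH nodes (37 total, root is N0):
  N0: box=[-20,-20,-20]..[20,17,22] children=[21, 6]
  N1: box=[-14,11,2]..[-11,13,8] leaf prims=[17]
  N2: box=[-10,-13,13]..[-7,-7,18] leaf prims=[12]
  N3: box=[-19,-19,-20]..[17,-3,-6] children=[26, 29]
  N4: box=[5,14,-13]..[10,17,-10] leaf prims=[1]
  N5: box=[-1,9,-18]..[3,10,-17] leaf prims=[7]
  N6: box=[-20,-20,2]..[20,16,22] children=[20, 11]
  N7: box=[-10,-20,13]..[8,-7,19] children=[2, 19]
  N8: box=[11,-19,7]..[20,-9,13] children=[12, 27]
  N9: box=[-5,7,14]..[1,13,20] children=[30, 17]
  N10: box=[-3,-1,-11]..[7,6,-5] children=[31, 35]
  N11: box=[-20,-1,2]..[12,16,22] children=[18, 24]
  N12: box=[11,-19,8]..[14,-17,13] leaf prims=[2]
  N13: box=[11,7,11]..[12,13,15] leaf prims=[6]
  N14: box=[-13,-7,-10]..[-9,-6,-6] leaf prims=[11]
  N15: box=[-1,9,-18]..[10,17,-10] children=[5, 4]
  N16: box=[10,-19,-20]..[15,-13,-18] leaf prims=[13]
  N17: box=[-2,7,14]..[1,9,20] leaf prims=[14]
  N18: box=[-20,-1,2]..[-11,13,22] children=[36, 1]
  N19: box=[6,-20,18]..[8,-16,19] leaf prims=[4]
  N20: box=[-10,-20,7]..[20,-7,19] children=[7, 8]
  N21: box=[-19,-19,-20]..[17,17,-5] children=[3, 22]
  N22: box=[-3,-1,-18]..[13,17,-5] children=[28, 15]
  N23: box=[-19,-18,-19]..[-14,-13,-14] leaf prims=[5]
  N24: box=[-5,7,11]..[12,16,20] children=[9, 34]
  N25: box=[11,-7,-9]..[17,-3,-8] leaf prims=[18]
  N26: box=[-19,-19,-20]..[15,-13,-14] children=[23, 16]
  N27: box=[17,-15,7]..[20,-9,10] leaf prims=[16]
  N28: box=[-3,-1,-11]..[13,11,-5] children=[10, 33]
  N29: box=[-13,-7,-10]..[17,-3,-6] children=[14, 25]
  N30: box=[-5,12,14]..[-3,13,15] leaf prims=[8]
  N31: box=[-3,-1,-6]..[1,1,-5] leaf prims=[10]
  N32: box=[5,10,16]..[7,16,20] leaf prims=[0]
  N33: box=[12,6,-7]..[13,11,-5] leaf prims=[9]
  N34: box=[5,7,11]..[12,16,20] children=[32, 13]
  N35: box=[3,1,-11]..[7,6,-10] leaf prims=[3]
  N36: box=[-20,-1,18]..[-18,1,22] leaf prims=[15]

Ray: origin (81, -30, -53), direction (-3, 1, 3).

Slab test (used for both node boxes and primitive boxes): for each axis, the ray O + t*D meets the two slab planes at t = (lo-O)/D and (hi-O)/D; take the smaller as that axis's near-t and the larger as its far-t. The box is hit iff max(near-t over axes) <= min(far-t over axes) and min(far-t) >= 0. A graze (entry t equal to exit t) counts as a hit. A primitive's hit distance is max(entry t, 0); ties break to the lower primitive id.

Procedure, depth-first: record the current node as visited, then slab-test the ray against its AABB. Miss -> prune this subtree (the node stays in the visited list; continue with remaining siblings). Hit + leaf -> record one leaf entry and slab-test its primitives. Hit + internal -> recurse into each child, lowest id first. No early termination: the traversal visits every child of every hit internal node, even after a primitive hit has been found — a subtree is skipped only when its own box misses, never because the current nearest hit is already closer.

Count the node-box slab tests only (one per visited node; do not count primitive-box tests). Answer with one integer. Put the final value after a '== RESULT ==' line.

Walk:
N0 x:[61/3,101/3] y:[10,47] z:[11,25] -> hit [61/3,25], descend [6, 21]
  N6 x:[61/3,101/3] y:[10,46] z:[55/3,25] -> hit [61/3,25], descend [11, 20]
    N11 x:[23,101/3] y:[29,46] z:[55/3,25] -> miss, prune
    N20 x:[61/3,91/3] y:[10,23] z:[20,24] -> hit [61/3,23], descend [7, 8]
      N7 x:[73/3,91/3] y:[10,23] z:[22,24] -> miss, prune
      N8 x:[61/3,70/3] y:[11,21] z:[20,22] -> hit [61/3,21], descend [12, 27]
        N12 x:[67/3,70/3] y:[11,13] z:[61/3,22] -> miss, prune
        N27 x:[61/3,64/3] y:[15,21] z:[20,21] -> hit [61/3,21] leaf, test {P16@t=61/3}
  N21 x:[64/3,100/3] y:[11,47] z:[11,16] -> miss, prune

order=[0, 6, 11, 20, 7, 8, 12, 27, 21]  |boxes|=9  |leaves|=1  hit=P16

== RESULT ==
9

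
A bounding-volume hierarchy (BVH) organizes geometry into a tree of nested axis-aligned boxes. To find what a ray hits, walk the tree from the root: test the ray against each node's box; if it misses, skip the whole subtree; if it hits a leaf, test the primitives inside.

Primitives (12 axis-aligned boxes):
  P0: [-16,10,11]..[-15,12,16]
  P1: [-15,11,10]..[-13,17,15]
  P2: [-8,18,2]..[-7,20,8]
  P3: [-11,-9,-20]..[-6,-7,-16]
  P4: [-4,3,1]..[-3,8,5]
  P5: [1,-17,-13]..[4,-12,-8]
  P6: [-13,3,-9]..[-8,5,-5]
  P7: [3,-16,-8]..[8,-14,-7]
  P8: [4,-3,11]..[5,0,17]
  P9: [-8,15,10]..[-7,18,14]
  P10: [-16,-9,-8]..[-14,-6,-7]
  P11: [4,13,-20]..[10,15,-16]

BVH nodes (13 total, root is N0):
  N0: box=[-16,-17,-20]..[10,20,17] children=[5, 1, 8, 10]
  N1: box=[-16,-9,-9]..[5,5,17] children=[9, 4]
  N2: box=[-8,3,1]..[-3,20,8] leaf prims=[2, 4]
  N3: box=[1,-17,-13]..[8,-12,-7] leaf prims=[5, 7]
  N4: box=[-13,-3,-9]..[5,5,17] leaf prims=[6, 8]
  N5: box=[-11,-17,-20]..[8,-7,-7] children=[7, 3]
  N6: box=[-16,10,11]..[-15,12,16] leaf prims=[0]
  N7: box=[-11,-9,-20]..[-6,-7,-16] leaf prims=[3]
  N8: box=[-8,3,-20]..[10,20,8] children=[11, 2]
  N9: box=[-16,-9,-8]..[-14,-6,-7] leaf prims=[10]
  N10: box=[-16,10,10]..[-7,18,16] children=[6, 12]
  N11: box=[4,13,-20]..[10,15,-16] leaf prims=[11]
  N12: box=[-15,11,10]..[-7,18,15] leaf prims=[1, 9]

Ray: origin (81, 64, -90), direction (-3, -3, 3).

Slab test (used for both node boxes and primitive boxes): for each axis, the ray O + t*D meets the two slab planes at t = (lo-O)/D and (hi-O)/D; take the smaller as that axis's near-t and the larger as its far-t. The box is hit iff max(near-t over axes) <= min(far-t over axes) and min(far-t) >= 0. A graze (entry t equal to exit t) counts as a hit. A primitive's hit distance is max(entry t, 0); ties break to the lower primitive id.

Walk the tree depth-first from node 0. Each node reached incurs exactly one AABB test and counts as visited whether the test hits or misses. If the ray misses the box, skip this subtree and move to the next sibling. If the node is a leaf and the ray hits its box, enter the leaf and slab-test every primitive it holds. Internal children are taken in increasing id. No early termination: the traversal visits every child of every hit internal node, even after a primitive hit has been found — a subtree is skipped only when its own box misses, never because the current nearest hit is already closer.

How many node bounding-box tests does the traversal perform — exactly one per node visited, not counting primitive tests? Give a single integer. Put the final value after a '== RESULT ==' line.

Trace the traversal:
N0 x:[71/3,97/3] y:[44/3,27] z:[70/3,107/3] -> hit [71/3,27], descend [1, 5, 8, 10]
  N1 x:[76/3,97/3] y:[59/3,73/3] z:[27,107/3] -> miss, prune
  N5 x:[73/3,92/3] y:[71/3,27] z:[70/3,83/3] -> hit [73/3,27], descend [3, 7]
    N3 x:[73/3,80/3] y:[76/3,27] z:[77/3,83/3] -> hit [77/3,80/3] leaf, test {P5@t=77/3, P7(miss)}
    N7 x:[29,92/3] y:[71/3,73/3] z:[70/3,74/3] -> miss, prune
  N8 x:[71/3,89/3] y:[44/3,61/3] z:[70/3,98/3] -> miss, prune
  N10 x:[88/3,97/3] y:[46/3,18] z:[100/3,106/3] -> miss, prune

7 AABB tests over nodes [0, 1, 5, 3, 7, 8, 10]; 1 leaf entered; closest P5.

== RESULT ==
7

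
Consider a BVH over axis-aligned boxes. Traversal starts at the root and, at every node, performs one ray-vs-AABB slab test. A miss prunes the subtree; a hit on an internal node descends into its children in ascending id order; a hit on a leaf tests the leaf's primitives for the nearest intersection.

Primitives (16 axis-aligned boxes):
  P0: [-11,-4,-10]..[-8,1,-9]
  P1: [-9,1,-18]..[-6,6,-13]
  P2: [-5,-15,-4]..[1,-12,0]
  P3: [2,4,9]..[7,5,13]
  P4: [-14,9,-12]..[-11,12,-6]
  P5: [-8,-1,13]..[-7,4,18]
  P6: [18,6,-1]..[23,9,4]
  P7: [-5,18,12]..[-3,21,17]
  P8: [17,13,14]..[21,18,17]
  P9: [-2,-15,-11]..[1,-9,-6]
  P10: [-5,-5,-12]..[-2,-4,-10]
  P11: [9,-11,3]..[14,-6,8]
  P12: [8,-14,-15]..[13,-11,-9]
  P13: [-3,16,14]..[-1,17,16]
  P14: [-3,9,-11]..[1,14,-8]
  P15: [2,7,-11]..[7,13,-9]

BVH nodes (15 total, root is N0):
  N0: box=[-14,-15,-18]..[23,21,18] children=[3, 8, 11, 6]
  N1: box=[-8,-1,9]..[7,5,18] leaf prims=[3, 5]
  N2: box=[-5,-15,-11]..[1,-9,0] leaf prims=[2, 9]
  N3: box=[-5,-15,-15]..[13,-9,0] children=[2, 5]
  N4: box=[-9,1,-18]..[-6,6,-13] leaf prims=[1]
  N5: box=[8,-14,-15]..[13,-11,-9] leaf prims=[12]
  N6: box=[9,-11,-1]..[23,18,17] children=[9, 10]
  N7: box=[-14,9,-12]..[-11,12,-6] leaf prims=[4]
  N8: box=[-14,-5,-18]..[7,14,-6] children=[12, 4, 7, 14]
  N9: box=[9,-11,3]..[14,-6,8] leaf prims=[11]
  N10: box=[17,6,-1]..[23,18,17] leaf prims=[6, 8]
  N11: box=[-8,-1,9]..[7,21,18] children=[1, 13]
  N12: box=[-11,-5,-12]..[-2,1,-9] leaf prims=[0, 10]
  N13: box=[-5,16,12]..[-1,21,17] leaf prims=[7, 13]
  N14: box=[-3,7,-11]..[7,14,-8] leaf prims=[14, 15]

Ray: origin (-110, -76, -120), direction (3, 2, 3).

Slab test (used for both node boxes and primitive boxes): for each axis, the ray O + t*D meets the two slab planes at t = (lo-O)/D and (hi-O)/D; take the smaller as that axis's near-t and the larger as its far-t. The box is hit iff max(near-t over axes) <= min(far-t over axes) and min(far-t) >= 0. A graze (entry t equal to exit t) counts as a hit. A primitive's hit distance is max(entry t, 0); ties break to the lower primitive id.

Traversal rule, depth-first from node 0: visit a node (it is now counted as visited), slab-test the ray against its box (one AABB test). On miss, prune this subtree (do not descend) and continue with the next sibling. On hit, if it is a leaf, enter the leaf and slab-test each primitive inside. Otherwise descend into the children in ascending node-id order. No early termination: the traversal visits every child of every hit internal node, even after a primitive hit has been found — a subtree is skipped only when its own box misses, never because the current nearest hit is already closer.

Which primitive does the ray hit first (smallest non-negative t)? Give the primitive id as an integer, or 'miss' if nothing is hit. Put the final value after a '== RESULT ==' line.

Walk:
N0 x:[32,133/3] y:[61/2,97/2] z:[34,46] -> hit [34,133/3], descend [3, 6, 8, 11]
  N3 x:[35,41] y:[61/2,67/2] z:[35,40] -> miss, prune
  N6 x:[119/3,133/3] y:[65/2,47] z:[119/3,137/3] -> hit [119/3,133/3], descend [9, 10]
    N9 x:[119/3,124/3] y:[65/2,35] z:[41,128/3] -> miss, prune
    N10 x:[127/3,133/3] y:[41,47] z:[119/3,137/3] -> hit [127/3,133/3] leaf, test {P6(miss), P8(miss)}
  N8 x:[32,39] y:[71/2,45] z:[34,38] -> hit [71/2,38], descend [4, 7, 12, 14]
    N4 x:[101/3,104/3] y:[77/2,41] z:[34,107/3] -> miss, prune
    N7 x:[32,33] y:[85/2,44] z:[36,38] -> miss, prune
    N12 x:[33,36] y:[71/2,77/2] z:[36,37] -> hit [36,36] leaf, test {P0(miss), P10@t=36}
    N14 x:[107/3,39] y:[83/2,45] z:[109/3,112/3] -> miss, prune
  N11 x:[34,39] y:[75/2,97/2] z:[43,46] -> miss, prune

Summary -> nodes [0, 3, 6, 9, 10, 8, 4, 7, 12, 14, 11]; box-tests=11; leaf-entries=2; first=P10

== RESULT ==
10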